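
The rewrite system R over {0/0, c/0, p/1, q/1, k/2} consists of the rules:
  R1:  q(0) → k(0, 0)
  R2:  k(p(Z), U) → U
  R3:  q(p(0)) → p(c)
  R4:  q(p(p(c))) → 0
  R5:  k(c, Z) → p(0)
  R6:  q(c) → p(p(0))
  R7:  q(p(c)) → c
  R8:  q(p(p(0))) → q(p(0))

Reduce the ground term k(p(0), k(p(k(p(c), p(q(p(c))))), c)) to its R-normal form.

1. k(p(0), k(p(k(p(c), p(q(p(c))))), c))  →  k(p(k(p(c), p(q(p(c))))), c)   [R2 at ε]
2. k(p(k(p(c), p(q(p(c))))), c)  →  c   [R2 at ε]

c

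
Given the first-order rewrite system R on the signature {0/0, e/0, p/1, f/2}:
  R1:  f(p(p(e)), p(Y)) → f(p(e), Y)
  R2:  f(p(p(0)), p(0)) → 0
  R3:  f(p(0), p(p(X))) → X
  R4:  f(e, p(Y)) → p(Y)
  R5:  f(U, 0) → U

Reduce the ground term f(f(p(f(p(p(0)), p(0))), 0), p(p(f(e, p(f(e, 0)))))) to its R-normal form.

1. f(f(p(f(p(p(0)), p(0))), 0), p(p(f(e, p(f(e, 0))))))  →  f(p(f(p(p(0)), p(0))), p(p(f(e, p(f(e, 0))))))   [R5 at 1]
2. f(p(f(p(p(0)), p(0))), p(p(f(e, p(f(e, 0))))))  →  f(p(0), p(p(f(e, p(f(e, 0))))))   [R2 at 1.1]
3. f(p(0), p(p(f(e, p(f(e, 0))))))  →  f(e, p(f(e, 0)))   [R3 at ε]
4. f(e, p(f(e, 0)))  →  p(f(e, 0))   [R4 at ε]
5. p(f(e, 0))  →  p(e)   [R5 at 1]

p(e)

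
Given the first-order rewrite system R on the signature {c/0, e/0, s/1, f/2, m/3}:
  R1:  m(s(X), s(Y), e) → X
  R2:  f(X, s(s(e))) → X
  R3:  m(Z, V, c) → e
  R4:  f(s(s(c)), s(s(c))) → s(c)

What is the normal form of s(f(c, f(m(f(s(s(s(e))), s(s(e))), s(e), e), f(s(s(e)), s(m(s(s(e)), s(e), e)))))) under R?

1. s(f(c, f(m(f(s(s(s(e))), s(s(e))), s(e), e), f(s(s(e)), s(m(s(s(e)), s(e), e))))))  →  s(f(c, f(m(s(s(s(e))), s(e), e), f(s(s(e)), s(m(s(s(e)), s(e), e))))))   [R2 at 1.2.1.1]
2. s(f(c, f(m(s(s(s(e))), s(e), e), f(s(s(e)), s(m(s(s(e)), s(e), e))))))  →  s(f(c, f(s(s(e)), f(s(s(e)), s(m(s(s(e)), s(e), e))))))   [R1 at 1.2.1]
3. s(f(c, f(s(s(e)), f(s(s(e)), s(m(s(s(e)), s(e), e))))))  →  s(f(c, f(s(s(e)), f(s(s(e)), s(s(e))))))   [R1 at 1.2.2.2.1]
4. s(f(c, f(s(s(e)), f(s(s(e)), s(s(e))))))  →  s(f(c, f(s(s(e)), s(s(e)))))   [R2 at 1.2.2]
5. s(f(c, f(s(s(e)), s(s(e)))))  →  s(f(c, s(s(e))))   [R2 at 1.2]
6. s(f(c, s(s(e))))  →  s(c)   [R2 at 1]

s(c)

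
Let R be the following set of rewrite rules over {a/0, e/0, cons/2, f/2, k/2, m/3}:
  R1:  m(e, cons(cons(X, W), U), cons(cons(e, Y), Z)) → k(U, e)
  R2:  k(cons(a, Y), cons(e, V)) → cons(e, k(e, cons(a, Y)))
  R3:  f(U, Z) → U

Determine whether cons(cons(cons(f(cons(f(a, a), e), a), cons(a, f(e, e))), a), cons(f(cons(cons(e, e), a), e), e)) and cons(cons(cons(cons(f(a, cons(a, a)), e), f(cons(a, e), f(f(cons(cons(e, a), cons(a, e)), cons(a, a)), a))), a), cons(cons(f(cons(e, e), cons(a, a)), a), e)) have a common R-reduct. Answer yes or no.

yes — NF(t₁) = cons(cons(cons(cons(a, e), cons(a, e)), a), cons(cons(cons(e, e), a), e)), NF(t₂) = cons(cons(cons(cons(a, e), cons(a, e)), a), cons(cons(cons(e, e), a), e))

Reduce t₁ = cons(cons(cons(f(cons(f(a, a), e), a), cons(a, f(e, e))), a), cons(f(cons(cons(e, e), a), e), e)):
1. cons(cons(cons(f(cons(f(a, a), e), a), cons(a, f(e, e))), a), cons(f(cons(cons(e, e), a), e), e))  →  cons(cons(cons(cons(f(a, a), e), cons(a, f(e, e))), a), cons(f(cons(cons(e, e), a), e), e))   [R3 at 1.1.1]
2. cons(cons(cons(cons(f(a, a), e), cons(a, f(e, e))), a), cons(f(cons(cons(e, e), a), e), e))  →  cons(cons(cons(cons(a, e), cons(a, f(e, e))), a), cons(f(cons(cons(e, e), a), e), e))   [R3 at 1.1.1.1]
3. cons(cons(cons(cons(a, e), cons(a, f(e, e))), a), cons(f(cons(cons(e, e), a), e), e))  →  cons(cons(cons(cons(a, e), cons(a, e)), a), cons(f(cons(cons(e, e), a), e), e))   [R3 at 1.1.2.2]
4. cons(cons(cons(cons(a, e), cons(a, e)), a), cons(f(cons(cons(e, e), a), e), e))  →  cons(cons(cons(cons(a, e), cons(a, e)), a), cons(cons(cons(e, e), a), e))   [R3 at 2.1]

Reduce t₂ = cons(cons(cons(cons(f(a, cons(a, a)), e), f(cons(a, e), f(f(cons(cons(e, a), cons(a, e)), cons(a, a)), a))), a), cons(cons(f(cons(e, e), cons(a, a)), a), e)):
1. cons(cons(cons(cons(f(a, cons(a, a)), e), f(cons(a, e), f(f(cons(cons(e, a), cons(a, e)), cons(a, a)), a))), a), cons(cons(f(cons(e, e), cons(a, a)), a), e))  →  cons(cons(cons(cons(a, e), f(cons(a, e), f(f(cons(cons(e, a), cons(a, e)), cons(a, a)), a))), a), cons(cons(f(cons(e, e), cons(a, a)), a), e))   [R3 at 1.1.1.1]
2. cons(cons(cons(cons(a, e), f(cons(a, e), f(f(cons(cons(e, a), cons(a, e)), cons(a, a)), a))), a), cons(cons(f(cons(e, e), cons(a, a)), a), e))  →  cons(cons(cons(cons(a, e), cons(a, e)), a), cons(cons(f(cons(e, e), cons(a, a)), a), e))   [R3 at 1.1.2]
3. cons(cons(cons(cons(a, e), cons(a, e)), a), cons(cons(f(cons(e, e), cons(a, a)), a), e))  →  cons(cons(cons(cons(a, e), cons(a, e)), a), cons(cons(cons(e, e), a), e))   [R3 at 2.1.1]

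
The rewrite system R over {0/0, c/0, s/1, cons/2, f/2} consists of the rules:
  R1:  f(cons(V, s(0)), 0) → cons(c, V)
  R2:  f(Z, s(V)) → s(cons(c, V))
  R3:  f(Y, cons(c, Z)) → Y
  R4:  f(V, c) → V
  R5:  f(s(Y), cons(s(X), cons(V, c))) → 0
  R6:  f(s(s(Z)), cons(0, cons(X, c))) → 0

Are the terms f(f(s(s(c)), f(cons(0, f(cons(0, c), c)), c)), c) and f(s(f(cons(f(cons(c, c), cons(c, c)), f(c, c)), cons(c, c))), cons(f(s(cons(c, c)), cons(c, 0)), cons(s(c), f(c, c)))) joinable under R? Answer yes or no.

Reduce t₁ = f(f(s(s(c)), f(cons(0, f(cons(0, c), c)), c)), c):
1. f(f(s(s(c)), f(cons(0, f(cons(0, c), c)), c)), c)  →  f(s(s(c)), f(cons(0, f(cons(0, c), c)), c))   [R4 at ε]
2. f(s(s(c)), f(cons(0, f(cons(0, c), c)), c))  →  f(s(s(c)), cons(0, f(cons(0, c), c)))   [R4 at 2]
3. f(s(s(c)), cons(0, f(cons(0, c), c)))  →  f(s(s(c)), cons(0, cons(0, c)))   [R4 at 2.2]
4. f(s(s(c)), cons(0, cons(0, c)))  →  0   [R6 at ε]

Reduce t₂ = f(s(f(cons(f(cons(c, c), cons(c, c)), f(c, c)), cons(c, c))), cons(f(s(cons(c, c)), cons(c, 0)), cons(s(c), f(c, c)))):
1. f(s(f(cons(f(cons(c, c), cons(c, c)), f(c, c)), cons(c, c))), cons(f(s(cons(c, c)), cons(c, 0)), cons(s(c), f(c, c))))  →  f(s(cons(f(cons(c, c), cons(c, c)), f(c, c))), cons(f(s(cons(c, c)), cons(c, 0)), cons(s(c), f(c, c))))   [R3 at 1.1]
2. f(s(cons(f(cons(c, c), cons(c, c)), f(c, c))), cons(f(s(cons(c, c)), cons(c, 0)), cons(s(c), f(c, c))))  →  f(s(cons(cons(c, c), f(c, c))), cons(f(s(cons(c, c)), cons(c, 0)), cons(s(c), f(c, c))))   [R3 at 1.1.1]
3. f(s(cons(cons(c, c), f(c, c))), cons(f(s(cons(c, c)), cons(c, 0)), cons(s(c), f(c, c))))  →  f(s(cons(cons(c, c), c)), cons(f(s(cons(c, c)), cons(c, 0)), cons(s(c), f(c, c))))   [R4 at 1.1.2]
4. f(s(cons(cons(c, c), c)), cons(f(s(cons(c, c)), cons(c, 0)), cons(s(c), f(c, c))))  →  f(s(cons(cons(c, c), c)), cons(s(cons(c, c)), cons(s(c), f(c, c))))   [R3 at 2.1]
5. f(s(cons(cons(c, c), c)), cons(s(cons(c, c)), cons(s(c), f(c, c))))  →  f(s(cons(cons(c, c), c)), cons(s(cons(c, c)), cons(s(c), c)))   [R4 at 2.2.2]
6. f(s(cons(cons(c, c), c)), cons(s(cons(c, c)), cons(s(c), c)))  →  0   [R5 at ε]

yes — NF(t₁) = 0, NF(t₂) = 0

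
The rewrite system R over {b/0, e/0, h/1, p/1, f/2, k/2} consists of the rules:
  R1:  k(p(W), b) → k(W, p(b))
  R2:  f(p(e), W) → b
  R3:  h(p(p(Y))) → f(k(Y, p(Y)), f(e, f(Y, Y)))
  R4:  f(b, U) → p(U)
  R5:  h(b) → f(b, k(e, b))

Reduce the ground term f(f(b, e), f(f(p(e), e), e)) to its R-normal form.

1. f(f(b, e), f(f(p(e), e), e))  →  f(p(e), f(f(p(e), e), e))   [R4 at 1]
2. f(p(e), f(f(p(e), e), e))  →  b   [R2 at ε]

b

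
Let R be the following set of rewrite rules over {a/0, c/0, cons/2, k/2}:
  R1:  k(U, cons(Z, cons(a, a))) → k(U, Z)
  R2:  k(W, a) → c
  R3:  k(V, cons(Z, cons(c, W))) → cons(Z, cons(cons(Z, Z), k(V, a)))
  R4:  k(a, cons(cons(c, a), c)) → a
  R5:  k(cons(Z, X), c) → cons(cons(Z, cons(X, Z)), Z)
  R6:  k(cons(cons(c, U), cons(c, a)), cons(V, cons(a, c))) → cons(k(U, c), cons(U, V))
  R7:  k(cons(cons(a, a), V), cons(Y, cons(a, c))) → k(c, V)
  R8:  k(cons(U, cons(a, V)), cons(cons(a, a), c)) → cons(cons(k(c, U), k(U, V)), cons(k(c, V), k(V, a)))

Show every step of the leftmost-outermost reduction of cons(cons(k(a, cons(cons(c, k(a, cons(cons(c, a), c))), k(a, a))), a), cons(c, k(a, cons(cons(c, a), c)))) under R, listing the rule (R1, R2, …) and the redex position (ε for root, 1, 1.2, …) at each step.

1. cons(cons(k(a, cons(cons(c, k(a, cons(cons(c, a), c))), k(a, a))), a), cons(c, k(a, cons(cons(c, a), c))))  →  cons(cons(k(a, cons(cons(c, a), k(a, a))), a), cons(c, k(a, cons(cons(c, a), c))))   [R4 at 1.1.2.1.2]
2. cons(cons(k(a, cons(cons(c, a), k(a, a))), a), cons(c, k(a, cons(cons(c, a), c))))  →  cons(cons(k(a, cons(cons(c, a), c)), a), cons(c, k(a, cons(cons(c, a), c))))   [R2 at 1.1.2.2]
3. cons(cons(k(a, cons(cons(c, a), c)), a), cons(c, k(a, cons(cons(c, a), c))))  →  cons(cons(a, a), cons(c, k(a, cons(cons(c, a), c))))   [R4 at 1.1]
4. cons(cons(a, a), cons(c, k(a, cons(cons(c, a), c))))  →  cons(cons(a, a), cons(c, a))   [R4 at 2.2]

cons(cons(a, a), cons(c, a))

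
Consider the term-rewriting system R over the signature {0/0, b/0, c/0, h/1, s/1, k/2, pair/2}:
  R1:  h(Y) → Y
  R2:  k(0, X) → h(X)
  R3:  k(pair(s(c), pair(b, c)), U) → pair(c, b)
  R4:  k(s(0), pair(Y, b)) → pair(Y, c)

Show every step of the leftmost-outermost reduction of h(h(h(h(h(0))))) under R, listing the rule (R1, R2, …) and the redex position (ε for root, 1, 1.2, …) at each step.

0

1. h(h(h(h(h(0)))))  →  h(h(h(h(0))))   [R1 at ε]
2. h(h(h(h(0))))  →  h(h(h(0)))   [R1 at ε]
3. h(h(h(0)))  →  h(h(0))   [R1 at ε]
4. h(h(0))  →  h(0)   [R1 at ε]
5. h(0)  →  0   [R1 at ε]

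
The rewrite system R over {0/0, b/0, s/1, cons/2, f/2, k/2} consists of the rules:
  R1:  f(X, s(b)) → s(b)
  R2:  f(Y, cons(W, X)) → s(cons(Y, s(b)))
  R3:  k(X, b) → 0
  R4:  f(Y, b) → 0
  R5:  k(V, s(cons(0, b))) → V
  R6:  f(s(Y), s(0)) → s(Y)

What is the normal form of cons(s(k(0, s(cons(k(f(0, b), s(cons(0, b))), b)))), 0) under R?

1. cons(s(k(0, s(cons(k(f(0, b), s(cons(0, b))), b)))), 0)  →  cons(s(k(0, s(cons(f(0, b), b)))), 0)   [R5 at 1.1.2.1.1]
2. cons(s(k(0, s(cons(f(0, b), b)))), 0)  →  cons(s(k(0, s(cons(0, b)))), 0)   [R4 at 1.1.2.1.1]
3. cons(s(k(0, s(cons(0, b)))), 0)  →  cons(s(0), 0)   [R5 at 1.1]

cons(s(0), 0)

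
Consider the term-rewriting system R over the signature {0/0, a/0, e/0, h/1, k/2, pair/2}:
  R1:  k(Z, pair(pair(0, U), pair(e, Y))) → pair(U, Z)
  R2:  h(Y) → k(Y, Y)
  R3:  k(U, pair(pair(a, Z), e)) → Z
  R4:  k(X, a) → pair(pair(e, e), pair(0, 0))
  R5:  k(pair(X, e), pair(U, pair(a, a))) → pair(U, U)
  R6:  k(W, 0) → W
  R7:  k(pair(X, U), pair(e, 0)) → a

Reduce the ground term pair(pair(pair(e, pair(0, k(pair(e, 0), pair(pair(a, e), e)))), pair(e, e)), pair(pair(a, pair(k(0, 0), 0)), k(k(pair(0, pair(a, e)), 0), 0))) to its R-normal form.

1. pair(pair(pair(e, pair(0, k(pair(e, 0), pair(pair(a, e), e)))), pair(e, e)), pair(pair(a, pair(k(0, 0), 0)), k(k(pair(0, pair(a, e)), 0), 0)))  →  pair(pair(pair(e, pair(0, e)), pair(e, e)), pair(pair(a, pair(k(0, 0), 0)), k(k(pair(0, pair(a, e)), 0), 0)))   [R3 at 1.1.2.2]
2. pair(pair(pair(e, pair(0, e)), pair(e, e)), pair(pair(a, pair(k(0, 0), 0)), k(k(pair(0, pair(a, e)), 0), 0)))  →  pair(pair(pair(e, pair(0, e)), pair(e, e)), pair(pair(a, pair(0, 0)), k(k(pair(0, pair(a, e)), 0), 0)))   [R6 at 2.1.2.1]
3. pair(pair(pair(e, pair(0, e)), pair(e, e)), pair(pair(a, pair(0, 0)), k(k(pair(0, pair(a, e)), 0), 0)))  →  pair(pair(pair(e, pair(0, e)), pair(e, e)), pair(pair(a, pair(0, 0)), k(pair(0, pair(a, e)), 0)))   [R6 at 2.2]
4. pair(pair(pair(e, pair(0, e)), pair(e, e)), pair(pair(a, pair(0, 0)), k(pair(0, pair(a, e)), 0)))  →  pair(pair(pair(e, pair(0, e)), pair(e, e)), pair(pair(a, pair(0, 0)), pair(0, pair(a, e))))   [R6 at 2.2]

pair(pair(pair(e, pair(0, e)), pair(e, e)), pair(pair(a, pair(0, 0)), pair(0, pair(a, e))))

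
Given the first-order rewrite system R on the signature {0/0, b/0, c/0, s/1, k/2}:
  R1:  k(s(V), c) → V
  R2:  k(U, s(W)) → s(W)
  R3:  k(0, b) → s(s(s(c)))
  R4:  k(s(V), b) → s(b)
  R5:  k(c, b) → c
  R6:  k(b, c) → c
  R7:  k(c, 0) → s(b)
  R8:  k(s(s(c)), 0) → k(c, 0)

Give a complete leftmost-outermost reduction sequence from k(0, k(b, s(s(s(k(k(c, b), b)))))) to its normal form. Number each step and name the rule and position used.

s(s(s(c)))

1. k(0, k(b, s(s(s(k(k(c, b), b))))))  →  k(0, s(s(s(k(k(c, b), b)))))   [R2 at 2]
2. k(0, s(s(s(k(k(c, b), b)))))  →  s(s(s(k(k(c, b), b))))   [R2 at ε]
3. s(s(s(k(k(c, b), b))))  →  s(s(s(k(c, b))))   [R5 at 1.1.1.1]
4. s(s(s(k(c, b))))  →  s(s(s(c)))   [R5 at 1.1.1]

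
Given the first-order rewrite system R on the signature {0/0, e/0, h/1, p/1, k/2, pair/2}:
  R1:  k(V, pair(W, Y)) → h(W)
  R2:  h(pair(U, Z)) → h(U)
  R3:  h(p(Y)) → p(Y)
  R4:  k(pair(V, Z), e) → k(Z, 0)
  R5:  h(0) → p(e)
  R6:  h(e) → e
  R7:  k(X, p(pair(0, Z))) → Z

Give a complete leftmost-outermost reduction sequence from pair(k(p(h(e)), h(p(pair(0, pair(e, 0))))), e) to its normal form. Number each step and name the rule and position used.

1. pair(k(p(h(e)), h(p(pair(0, pair(e, 0))))), e)  →  pair(k(p(e), h(p(pair(0, pair(e, 0))))), e)   [R6 at 1.1.1]
2. pair(k(p(e), h(p(pair(0, pair(e, 0))))), e)  →  pair(k(p(e), p(pair(0, pair(e, 0)))), e)   [R3 at 1.2]
3. pair(k(p(e), p(pair(0, pair(e, 0)))), e)  →  pair(pair(e, 0), e)   [R7 at 1]

pair(pair(e, 0), e)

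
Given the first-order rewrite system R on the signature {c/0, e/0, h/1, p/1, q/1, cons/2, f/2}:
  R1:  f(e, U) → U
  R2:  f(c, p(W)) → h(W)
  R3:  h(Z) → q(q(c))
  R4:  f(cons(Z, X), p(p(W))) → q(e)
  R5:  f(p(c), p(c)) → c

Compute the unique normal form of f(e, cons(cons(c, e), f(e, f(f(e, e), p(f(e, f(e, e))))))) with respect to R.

1. f(e, cons(cons(c, e), f(e, f(f(e, e), p(f(e, f(e, e)))))))  →  cons(cons(c, e), f(e, f(f(e, e), p(f(e, f(e, e))))))   [R1 at ε]
2. cons(cons(c, e), f(e, f(f(e, e), p(f(e, f(e, e))))))  →  cons(cons(c, e), f(f(e, e), p(f(e, f(e, e)))))   [R1 at 2]
3. cons(cons(c, e), f(f(e, e), p(f(e, f(e, e)))))  →  cons(cons(c, e), f(e, p(f(e, f(e, e)))))   [R1 at 2.1]
4. cons(cons(c, e), f(e, p(f(e, f(e, e)))))  →  cons(cons(c, e), p(f(e, f(e, e))))   [R1 at 2]
5. cons(cons(c, e), p(f(e, f(e, e))))  →  cons(cons(c, e), p(f(e, e)))   [R1 at 2.1]
6. cons(cons(c, e), p(f(e, e)))  →  cons(cons(c, e), p(e))   [R1 at 2.1]

cons(cons(c, e), p(e))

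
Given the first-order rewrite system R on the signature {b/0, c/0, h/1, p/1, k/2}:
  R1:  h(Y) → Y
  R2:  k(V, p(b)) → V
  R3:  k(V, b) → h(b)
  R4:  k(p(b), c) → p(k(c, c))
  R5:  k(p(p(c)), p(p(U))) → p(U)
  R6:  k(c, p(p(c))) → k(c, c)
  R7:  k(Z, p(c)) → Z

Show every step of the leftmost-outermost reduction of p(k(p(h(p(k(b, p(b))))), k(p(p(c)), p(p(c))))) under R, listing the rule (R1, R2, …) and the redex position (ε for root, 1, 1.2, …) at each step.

1. p(k(p(h(p(k(b, p(b))))), k(p(p(c)), p(p(c)))))  →  p(k(p(p(k(b, p(b)))), k(p(p(c)), p(p(c)))))   [R1 at 1.1.1]
2. p(k(p(p(k(b, p(b)))), k(p(p(c)), p(p(c)))))  →  p(k(p(p(b)), k(p(p(c)), p(p(c)))))   [R2 at 1.1.1.1]
3. p(k(p(p(b)), k(p(p(c)), p(p(c)))))  →  p(k(p(p(b)), p(c)))   [R5 at 1.2]
4. p(k(p(p(b)), p(c)))  →  p(p(p(b)))   [R7 at 1]

p(p(p(b)))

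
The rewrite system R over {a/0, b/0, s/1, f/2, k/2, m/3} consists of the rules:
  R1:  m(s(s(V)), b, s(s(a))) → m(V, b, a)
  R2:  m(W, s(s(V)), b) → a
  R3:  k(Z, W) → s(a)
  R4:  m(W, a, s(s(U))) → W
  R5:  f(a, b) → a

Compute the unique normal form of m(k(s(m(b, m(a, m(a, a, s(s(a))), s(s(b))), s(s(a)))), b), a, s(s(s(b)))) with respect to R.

s(a)

1. m(k(s(m(b, m(a, m(a, a, s(s(a))), s(s(b))), s(s(a)))), b), a, s(s(s(b))))  →  k(s(m(b, m(a, m(a, a, s(s(a))), s(s(b))), s(s(a)))), b)   [R4 at ε]
2. k(s(m(b, m(a, m(a, a, s(s(a))), s(s(b))), s(s(a)))), b)  →  s(a)   [R3 at ε]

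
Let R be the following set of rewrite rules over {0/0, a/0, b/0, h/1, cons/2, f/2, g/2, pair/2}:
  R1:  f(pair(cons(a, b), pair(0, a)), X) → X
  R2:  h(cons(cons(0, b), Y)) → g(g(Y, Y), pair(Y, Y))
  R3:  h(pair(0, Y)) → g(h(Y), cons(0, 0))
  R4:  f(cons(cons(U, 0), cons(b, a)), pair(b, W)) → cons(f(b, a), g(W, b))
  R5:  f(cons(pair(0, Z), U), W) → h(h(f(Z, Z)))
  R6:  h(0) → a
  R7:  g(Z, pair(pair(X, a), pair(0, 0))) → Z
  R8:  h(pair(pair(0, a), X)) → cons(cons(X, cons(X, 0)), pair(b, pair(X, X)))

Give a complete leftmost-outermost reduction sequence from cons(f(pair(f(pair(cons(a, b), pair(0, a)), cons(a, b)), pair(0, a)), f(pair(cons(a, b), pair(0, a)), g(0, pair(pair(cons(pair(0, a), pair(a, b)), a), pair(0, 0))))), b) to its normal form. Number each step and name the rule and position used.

1. cons(f(pair(f(pair(cons(a, b), pair(0, a)), cons(a, b)), pair(0, a)), f(pair(cons(a, b), pair(0, a)), g(0, pair(pair(cons(pair(0, a), pair(a, b)), a), pair(0, 0))))), b)  →  cons(f(pair(cons(a, b), pair(0, a)), f(pair(cons(a, b), pair(0, a)), g(0, pair(pair(cons(pair(0, a), pair(a, b)), a), pair(0, 0))))), b)   [R1 at 1.1.1]
2. cons(f(pair(cons(a, b), pair(0, a)), f(pair(cons(a, b), pair(0, a)), g(0, pair(pair(cons(pair(0, a), pair(a, b)), a), pair(0, 0))))), b)  →  cons(f(pair(cons(a, b), pair(0, a)), g(0, pair(pair(cons(pair(0, a), pair(a, b)), a), pair(0, 0)))), b)   [R1 at 1]
3. cons(f(pair(cons(a, b), pair(0, a)), g(0, pair(pair(cons(pair(0, a), pair(a, b)), a), pair(0, 0)))), b)  →  cons(g(0, pair(pair(cons(pair(0, a), pair(a, b)), a), pair(0, 0))), b)   [R1 at 1]
4. cons(g(0, pair(pair(cons(pair(0, a), pair(a, b)), a), pair(0, 0))), b)  →  cons(0, b)   [R7 at 1]

cons(0, b)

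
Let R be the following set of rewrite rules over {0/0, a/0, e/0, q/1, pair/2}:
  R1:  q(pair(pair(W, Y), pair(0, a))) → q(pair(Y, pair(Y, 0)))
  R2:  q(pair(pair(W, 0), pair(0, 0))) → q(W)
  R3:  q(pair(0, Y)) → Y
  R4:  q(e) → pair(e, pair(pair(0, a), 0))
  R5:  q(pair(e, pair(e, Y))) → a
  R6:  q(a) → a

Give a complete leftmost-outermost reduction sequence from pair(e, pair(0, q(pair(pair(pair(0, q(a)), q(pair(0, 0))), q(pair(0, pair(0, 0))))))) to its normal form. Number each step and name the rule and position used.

pair(e, pair(0, a))

1. pair(e, pair(0, q(pair(pair(pair(0, q(a)), q(pair(0, 0))), q(pair(0, pair(0, 0)))))))  →  pair(e, pair(0, q(pair(pair(pair(0, a), q(pair(0, 0))), q(pair(0, pair(0, 0)))))))   [R6 at 2.2.1.1.1.2]
2. pair(e, pair(0, q(pair(pair(pair(0, a), q(pair(0, 0))), q(pair(0, pair(0, 0)))))))  →  pair(e, pair(0, q(pair(pair(pair(0, a), 0), q(pair(0, pair(0, 0)))))))   [R3 at 2.2.1.1.2]
3. pair(e, pair(0, q(pair(pair(pair(0, a), 0), q(pair(0, pair(0, 0)))))))  →  pair(e, pair(0, q(pair(pair(pair(0, a), 0), pair(0, 0)))))   [R3 at 2.2.1.2]
4. pair(e, pair(0, q(pair(pair(pair(0, a), 0), pair(0, 0)))))  →  pair(e, pair(0, q(pair(0, a))))   [R2 at 2.2]
5. pair(e, pair(0, q(pair(0, a))))  →  pair(e, pair(0, a))   [R3 at 2.2]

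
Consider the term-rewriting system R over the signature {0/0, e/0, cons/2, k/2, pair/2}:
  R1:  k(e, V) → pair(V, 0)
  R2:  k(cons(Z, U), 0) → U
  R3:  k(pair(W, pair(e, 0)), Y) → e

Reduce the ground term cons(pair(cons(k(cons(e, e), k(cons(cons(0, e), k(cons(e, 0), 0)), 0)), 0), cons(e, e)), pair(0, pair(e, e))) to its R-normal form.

1. cons(pair(cons(k(cons(e, e), k(cons(cons(0, e), k(cons(e, 0), 0)), 0)), 0), cons(e, e)), pair(0, pair(e, e)))  →  cons(pair(cons(k(cons(e, e), k(cons(e, 0), 0)), 0), cons(e, e)), pair(0, pair(e, e)))   [R2 at 1.1.1.2]
2. cons(pair(cons(k(cons(e, e), k(cons(e, 0), 0)), 0), cons(e, e)), pair(0, pair(e, e)))  →  cons(pair(cons(k(cons(e, e), 0), 0), cons(e, e)), pair(0, pair(e, e)))   [R2 at 1.1.1.2]
3. cons(pair(cons(k(cons(e, e), 0), 0), cons(e, e)), pair(0, pair(e, e)))  →  cons(pair(cons(e, 0), cons(e, e)), pair(0, pair(e, e)))   [R2 at 1.1.1]

cons(pair(cons(e, 0), cons(e, e)), pair(0, pair(e, e)))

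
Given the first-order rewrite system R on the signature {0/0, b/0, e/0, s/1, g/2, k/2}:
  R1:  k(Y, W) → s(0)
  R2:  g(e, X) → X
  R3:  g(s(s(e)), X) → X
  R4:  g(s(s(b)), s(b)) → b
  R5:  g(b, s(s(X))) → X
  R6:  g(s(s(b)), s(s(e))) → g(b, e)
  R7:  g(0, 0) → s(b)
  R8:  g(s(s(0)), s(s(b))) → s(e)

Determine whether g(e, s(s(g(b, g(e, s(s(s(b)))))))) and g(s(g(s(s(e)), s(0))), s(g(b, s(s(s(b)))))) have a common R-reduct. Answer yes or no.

Reduce t₁ = g(e, s(s(g(b, g(e, s(s(s(b)))))))):
1. g(e, s(s(g(b, g(e, s(s(s(b))))))))  →  s(s(g(b, g(e, s(s(s(b)))))))   [R2 at ε]
2. s(s(g(b, g(e, s(s(s(b)))))))  →  s(s(g(b, s(s(s(b))))))   [R2 at 1.1.2]
3. s(s(g(b, s(s(s(b))))))  →  s(s(s(b)))   [R5 at 1.1]

Reduce t₂ = g(s(g(s(s(e)), s(0))), s(g(b, s(s(s(b)))))):
1. g(s(g(s(s(e)), s(0))), s(g(b, s(s(s(b))))))  →  g(s(s(0)), s(g(b, s(s(s(b))))))   [R3 at 1.1]
2. g(s(s(0)), s(g(b, s(s(s(b))))))  →  g(s(s(0)), s(s(b)))   [R5 at 2.1]
3. g(s(s(0)), s(s(b)))  →  s(e)   [R8 at ε]

no — NF(t₁) = s(s(s(b))), NF(t₂) = s(e)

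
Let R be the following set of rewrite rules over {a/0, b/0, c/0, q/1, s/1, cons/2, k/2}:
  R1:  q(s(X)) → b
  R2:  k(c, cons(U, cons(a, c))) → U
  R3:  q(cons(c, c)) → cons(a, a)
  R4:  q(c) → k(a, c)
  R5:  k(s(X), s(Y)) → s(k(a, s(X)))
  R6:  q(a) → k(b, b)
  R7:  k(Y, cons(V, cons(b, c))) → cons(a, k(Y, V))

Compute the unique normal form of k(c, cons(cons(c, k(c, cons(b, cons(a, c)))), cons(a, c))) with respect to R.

1. k(c, cons(cons(c, k(c, cons(b, cons(a, c)))), cons(a, c)))  →  cons(c, k(c, cons(b, cons(a, c))))   [R2 at ε]
2. cons(c, k(c, cons(b, cons(a, c))))  →  cons(c, b)   [R2 at 2]

cons(c, b)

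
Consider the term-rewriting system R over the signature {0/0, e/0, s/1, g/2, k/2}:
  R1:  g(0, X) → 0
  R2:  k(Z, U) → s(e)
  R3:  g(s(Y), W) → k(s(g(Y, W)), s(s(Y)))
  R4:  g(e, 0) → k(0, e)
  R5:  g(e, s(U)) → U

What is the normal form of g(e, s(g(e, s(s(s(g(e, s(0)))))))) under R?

s(s(0))

1. g(e, s(g(e, s(s(s(g(e, s(0))))))))  →  g(e, s(s(s(g(e, s(0))))))   [R5 at ε]
2. g(e, s(s(s(g(e, s(0))))))  →  s(s(g(e, s(0))))   [R5 at ε]
3. s(s(g(e, s(0))))  →  s(s(0))   [R5 at 1.1]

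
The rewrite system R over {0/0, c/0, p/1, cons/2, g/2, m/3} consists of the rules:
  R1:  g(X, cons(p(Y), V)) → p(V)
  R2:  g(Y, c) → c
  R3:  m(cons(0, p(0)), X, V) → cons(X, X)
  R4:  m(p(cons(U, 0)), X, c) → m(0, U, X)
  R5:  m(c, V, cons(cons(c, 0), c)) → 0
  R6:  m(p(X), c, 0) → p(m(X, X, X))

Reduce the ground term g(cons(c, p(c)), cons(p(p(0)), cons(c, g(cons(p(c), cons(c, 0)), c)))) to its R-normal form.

p(cons(c, c))

1. g(cons(c, p(c)), cons(p(p(0)), cons(c, g(cons(p(c), cons(c, 0)), c))))  →  p(cons(c, g(cons(p(c), cons(c, 0)), c)))   [R1 at ε]
2. p(cons(c, g(cons(p(c), cons(c, 0)), c)))  →  p(cons(c, c))   [R2 at 1.2]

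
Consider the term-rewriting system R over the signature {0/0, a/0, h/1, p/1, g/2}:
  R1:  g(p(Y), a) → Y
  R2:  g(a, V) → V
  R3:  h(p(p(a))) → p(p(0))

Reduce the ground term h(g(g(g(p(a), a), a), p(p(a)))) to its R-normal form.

1. h(g(g(g(p(a), a), a), p(p(a))))  →  h(g(g(a, a), p(p(a))))   [R1 at 1.1.1]
2. h(g(g(a, a), p(p(a))))  →  h(g(a, p(p(a))))   [R2 at 1.1]
3. h(g(a, p(p(a))))  →  h(p(p(a)))   [R2 at 1]
4. h(p(p(a)))  →  p(p(0))   [R3 at ε]

p(p(0))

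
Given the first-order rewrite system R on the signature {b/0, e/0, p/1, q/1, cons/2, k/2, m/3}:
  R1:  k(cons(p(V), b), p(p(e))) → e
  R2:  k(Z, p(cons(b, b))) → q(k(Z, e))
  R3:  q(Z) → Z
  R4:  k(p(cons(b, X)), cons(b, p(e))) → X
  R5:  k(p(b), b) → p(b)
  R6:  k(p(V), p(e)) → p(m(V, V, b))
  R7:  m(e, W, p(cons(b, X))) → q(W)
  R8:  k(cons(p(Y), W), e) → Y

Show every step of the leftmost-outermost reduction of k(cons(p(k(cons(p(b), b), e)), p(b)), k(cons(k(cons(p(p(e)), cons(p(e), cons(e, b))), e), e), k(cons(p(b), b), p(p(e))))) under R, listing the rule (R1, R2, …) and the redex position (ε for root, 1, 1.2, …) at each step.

b

1. k(cons(p(k(cons(p(b), b), e)), p(b)), k(cons(k(cons(p(p(e)), cons(p(e), cons(e, b))), e), e), k(cons(p(b), b), p(p(e)))))  →  k(cons(p(b), p(b)), k(cons(k(cons(p(p(e)), cons(p(e), cons(e, b))), e), e), k(cons(p(b), b), p(p(e)))))   [R8 at 1.1.1]
2. k(cons(p(b), p(b)), k(cons(k(cons(p(p(e)), cons(p(e), cons(e, b))), e), e), k(cons(p(b), b), p(p(e)))))  →  k(cons(p(b), p(b)), k(cons(p(e), e), k(cons(p(b), b), p(p(e)))))   [R8 at 2.1.1]
3. k(cons(p(b), p(b)), k(cons(p(e), e), k(cons(p(b), b), p(p(e)))))  →  k(cons(p(b), p(b)), k(cons(p(e), e), e))   [R1 at 2.2]
4. k(cons(p(b), p(b)), k(cons(p(e), e), e))  →  k(cons(p(b), p(b)), e)   [R8 at 2]
5. k(cons(p(b), p(b)), e)  →  b   [R8 at ε]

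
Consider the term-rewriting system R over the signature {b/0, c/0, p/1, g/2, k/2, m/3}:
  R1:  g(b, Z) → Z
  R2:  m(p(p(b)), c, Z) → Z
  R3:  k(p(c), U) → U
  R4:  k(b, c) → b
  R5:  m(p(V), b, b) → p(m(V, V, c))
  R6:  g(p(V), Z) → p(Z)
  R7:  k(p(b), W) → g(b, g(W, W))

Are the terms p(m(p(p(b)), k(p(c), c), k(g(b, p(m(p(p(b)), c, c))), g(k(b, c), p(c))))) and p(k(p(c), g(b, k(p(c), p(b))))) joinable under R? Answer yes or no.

Reduce t₁ = p(m(p(p(b)), k(p(c), c), k(g(b, p(m(p(p(b)), c, c))), g(k(b, c), p(c))))):
1. p(m(p(p(b)), k(p(c), c), k(g(b, p(m(p(p(b)), c, c))), g(k(b, c), p(c)))))  →  p(m(p(p(b)), c, k(g(b, p(m(p(p(b)), c, c))), g(k(b, c), p(c)))))   [R3 at 1.2]
2. p(m(p(p(b)), c, k(g(b, p(m(p(p(b)), c, c))), g(k(b, c), p(c)))))  →  p(k(g(b, p(m(p(p(b)), c, c))), g(k(b, c), p(c))))   [R2 at 1]
3. p(k(g(b, p(m(p(p(b)), c, c))), g(k(b, c), p(c))))  →  p(k(p(m(p(p(b)), c, c)), g(k(b, c), p(c))))   [R1 at 1.1]
4. p(k(p(m(p(p(b)), c, c)), g(k(b, c), p(c))))  →  p(k(p(c), g(k(b, c), p(c))))   [R2 at 1.1.1]
5. p(k(p(c), g(k(b, c), p(c))))  →  p(g(k(b, c), p(c)))   [R3 at 1]
6. p(g(k(b, c), p(c)))  →  p(g(b, p(c)))   [R4 at 1.1]
7. p(g(b, p(c)))  →  p(p(c))   [R1 at 1]

Reduce t₂ = p(k(p(c), g(b, k(p(c), p(b))))):
1. p(k(p(c), g(b, k(p(c), p(b)))))  →  p(g(b, k(p(c), p(b))))   [R3 at 1]
2. p(g(b, k(p(c), p(b))))  →  p(k(p(c), p(b)))   [R1 at 1]
3. p(k(p(c), p(b)))  →  p(p(b))   [R3 at 1]

no — NF(t₁) = p(p(c)), NF(t₂) = p(p(b))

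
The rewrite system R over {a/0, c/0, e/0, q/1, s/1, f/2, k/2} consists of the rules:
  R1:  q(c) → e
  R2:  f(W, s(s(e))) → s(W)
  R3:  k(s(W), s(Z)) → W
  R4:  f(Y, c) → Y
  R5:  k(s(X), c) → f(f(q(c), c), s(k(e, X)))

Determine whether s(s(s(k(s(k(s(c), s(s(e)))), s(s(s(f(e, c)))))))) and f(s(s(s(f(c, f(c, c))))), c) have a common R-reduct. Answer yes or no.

yes — NF(t₁) = s(s(s(c))), NF(t₂) = s(s(s(c)))

Reduce t₁ = s(s(s(k(s(k(s(c), s(s(e)))), s(s(s(f(e, c)))))))):
1. s(s(s(k(s(k(s(c), s(s(e)))), s(s(s(f(e, c))))))))  →  s(s(s(k(s(c), s(s(e))))))   [R3 at 1.1.1]
2. s(s(s(k(s(c), s(s(e))))))  →  s(s(s(c)))   [R3 at 1.1.1]

Reduce t₂ = f(s(s(s(f(c, f(c, c))))), c):
1. f(s(s(s(f(c, f(c, c))))), c)  →  s(s(s(f(c, f(c, c)))))   [R4 at ε]
2. s(s(s(f(c, f(c, c)))))  →  s(s(s(f(c, c))))   [R4 at 1.1.1.2]
3. s(s(s(f(c, c))))  →  s(s(s(c)))   [R4 at 1.1.1]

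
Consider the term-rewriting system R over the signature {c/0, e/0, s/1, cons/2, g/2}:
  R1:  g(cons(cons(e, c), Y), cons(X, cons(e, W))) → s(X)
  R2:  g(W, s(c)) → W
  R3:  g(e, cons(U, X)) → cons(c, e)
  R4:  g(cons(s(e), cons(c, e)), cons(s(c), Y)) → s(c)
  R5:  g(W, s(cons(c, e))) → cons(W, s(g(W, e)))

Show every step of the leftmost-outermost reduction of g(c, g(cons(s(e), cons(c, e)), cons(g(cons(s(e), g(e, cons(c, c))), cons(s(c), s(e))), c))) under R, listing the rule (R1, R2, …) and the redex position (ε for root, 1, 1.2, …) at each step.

c

1. g(c, g(cons(s(e), cons(c, e)), cons(g(cons(s(e), g(e, cons(c, c))), cons(s(c), s(e))), c)))  →  g(c, g(cons(s(e), cons(c, e)), cons(g(cons(s(e), cons(c, e)), cons(s(c), s(e))), c)))   [R3 at 2.2.1.1.2]
2. g(c, g(cons(s(e), cons(c, e)), cons(g(cons(s(e), cons(c, e)), cons(s(c), s(e))), c)))  →  g(c, g(cons(s(e), cons(c, e)), cons(s(c), c)))   [R4 at 2.2.1]
3. g(c, g(cons(s(e), cons(c, e)), cons(s(c), c)))  →  g(c, s(c))   [R4 at 2]
4. g(c, s(c))  →  c   [R2 at ε]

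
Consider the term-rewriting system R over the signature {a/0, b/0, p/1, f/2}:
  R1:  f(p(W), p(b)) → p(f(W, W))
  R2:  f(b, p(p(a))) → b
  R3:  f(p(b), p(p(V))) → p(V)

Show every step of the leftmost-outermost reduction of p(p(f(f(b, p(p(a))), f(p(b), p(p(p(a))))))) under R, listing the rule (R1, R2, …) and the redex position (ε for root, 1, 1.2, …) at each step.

1. p(p(f(f(b, p(p(a))), f(p(b), p(p(p(a)))))))  →  p(p(f(b, f(p(b), p(p(p(a)))))))   [R2 at 1.1.1]
2. p(p(f(b, f(p(b), p(p(p(a)))))))  →  p(p(f(b, p(p(a)))))   [R3 at 1.1.2]
3. p(p(f(b, p(p(a)))))  →  p(p(b))   [R2 at 1.1]

p(p(b))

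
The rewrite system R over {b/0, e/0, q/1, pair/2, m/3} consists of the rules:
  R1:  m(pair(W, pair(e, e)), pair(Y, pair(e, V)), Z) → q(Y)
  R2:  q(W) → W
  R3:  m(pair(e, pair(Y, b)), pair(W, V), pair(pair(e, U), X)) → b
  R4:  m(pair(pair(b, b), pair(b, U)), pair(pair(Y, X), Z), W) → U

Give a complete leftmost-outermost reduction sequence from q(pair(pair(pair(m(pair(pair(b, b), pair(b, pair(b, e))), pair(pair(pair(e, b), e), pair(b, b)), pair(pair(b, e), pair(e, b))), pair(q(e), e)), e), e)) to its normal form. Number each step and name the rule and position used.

1. q(pair(pair(pair(m(pair(pair(b, b), pair(b, pair(b, e))), pair(pair(pair(e, b), e), pair(b, b)), pair(pair(b, e), pair(e, b))), pair(q(e), e)), e), e))  →  pair(pair(pair(m(pair(pair(b, b), pair(b, pair(b, e))), pair(pair(pair(e, b), e), pair(b, b)), pair(pair(b, e), pair(e, b))), pair(q(e), e)), e), e)   [R2 at ε]
2. pair(pair(pair(m(pair(pair(b, b), pair(b, pair(b, e))), pair(pair(pair(e, b), e), pair(b, b)), pair(pair(b, e), pair(e, b))), pair(q(e), e)), e), e)  →  pair(pair(pair(pair(b, e), pair(q(e), e)), e), e)   [R4 at 1.1.1]
3. pair(pair(pair(pair(b, e), pair(q(e), e)), e), e)  →  pair(pair(pair(pair(b, e), pair(e, e)), e), e)   [R2 at 1.1.2.1]

pair(pair(pair(pair(b, e), pair(e, e)), e), e)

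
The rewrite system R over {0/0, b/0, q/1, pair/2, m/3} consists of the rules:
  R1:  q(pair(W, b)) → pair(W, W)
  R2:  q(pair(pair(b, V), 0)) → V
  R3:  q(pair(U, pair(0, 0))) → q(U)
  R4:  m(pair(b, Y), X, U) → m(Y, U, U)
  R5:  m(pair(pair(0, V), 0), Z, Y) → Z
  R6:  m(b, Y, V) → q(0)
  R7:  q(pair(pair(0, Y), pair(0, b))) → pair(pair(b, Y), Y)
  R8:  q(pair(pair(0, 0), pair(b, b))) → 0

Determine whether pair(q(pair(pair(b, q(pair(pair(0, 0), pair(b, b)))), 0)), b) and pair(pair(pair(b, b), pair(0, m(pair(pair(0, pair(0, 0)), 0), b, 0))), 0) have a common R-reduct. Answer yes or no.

no — NF(t₁) = pair(0, b), NF(t₂) = pair(pair(pair(b, b), pair(0, b)), 0)

Reduce t₁ = pair(q(pair(pair(b, q(pair(pair(0, 0), pair(b, b)))), 0)), b):
1. pair(q(pair(pair(b, q(pair(pair(0, 0), pair(b, b)))), 0)), b)  →  pair(q(pair(pair(0, 0), pair(b, b))), b)   [R2 at 1]
2. pair(q(pair(pair(0, 0), pair(b, b))), b)  →  pair(0, b)   [R8 at 1]

Reduce t₂ = pair(pair(pair(b, b), pair(0, m(pair(pair(0, pair(0, 0)), 0), b, 0))), 0):
1. pair(pair(pair(b, b), pair(0, m(pair(pair(0, pair(0, 0)), 0), b, 0))), 0)  →  pair(pair(pair(b, b), pair(0, b)), 0)   [R5 at 1.2.2]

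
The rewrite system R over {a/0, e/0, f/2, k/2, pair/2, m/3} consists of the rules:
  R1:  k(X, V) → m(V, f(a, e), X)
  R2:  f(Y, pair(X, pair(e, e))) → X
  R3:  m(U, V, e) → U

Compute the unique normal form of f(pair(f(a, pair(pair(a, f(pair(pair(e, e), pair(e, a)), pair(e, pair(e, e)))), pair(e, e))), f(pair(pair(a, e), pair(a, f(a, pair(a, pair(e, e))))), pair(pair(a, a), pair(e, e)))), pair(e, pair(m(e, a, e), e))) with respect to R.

1. f(pair(f(a, pair(pair(a, f(pair(pair(e, e), pair(e, a)), pair(e, pair(e, e)))), pair(e, e))), f(pair(pair(a, e), pair(a, f(a, pair(a, pair(e, e))))), pair(pair(a, a), pair(e, e)))), pair(e, pair(m(e, a, e), e)))  →  f(pair(pair(a, f(pair(pair(e, e), pair(e, a)), pair(e, pair(e, e)))), f(pair(pair(a, e), pair(a, f(a, pair(a, pair(e, e))))), pair(pair(a, a), pair(e, e)))), pair(e, pair(m(e, a, e), e)))   [R2 at 1.1]
2. f(pair(pair(a, f(pair(pair(e, e), pair(e, a)), pair(e, pair(e, e)))), f(pair(pair(a, e), pair(a, f(a, pair(a, pair(e, e))))), pair(pair(a, a), pair(e, e)))), pair(e, pair(m(e, a, e), e)))  →  f(pair(pair(a, e), f(pair(pair(a, e), pair(a, f(a, pair(a, pair(e, e))))), pair(pair(a, a), pair(e, e)))), pair(e, pair(m(e, a, e), e)))   [R2 at 1.1.2]
3. f(pair(pair(a, e), f(pair(pair(a, e), pair(a, f(a, pair(a, pair(e, e))))), pair(pair(a, a), pair(e, e)))), pair(e, pair(m(e, a, e), e)))  →  f(pair(pair(a, e), pair(a, a)), pair(e, pair(m(e, a, e), e)))   [R2 at 1.2]
4. f(pair(pair(a, e), pair(a, a)), pair(e, pair(m(e, a, e), e)))  →  f(pair(pair(a, e), pair(a, a)), pair(e, pair(e, e)))   [R3 at 2.2.1]
5. f(pair(pair(a, e), pair(a, a)), pair(e, pair(e, e)))  →  e   [R2 at ε]

e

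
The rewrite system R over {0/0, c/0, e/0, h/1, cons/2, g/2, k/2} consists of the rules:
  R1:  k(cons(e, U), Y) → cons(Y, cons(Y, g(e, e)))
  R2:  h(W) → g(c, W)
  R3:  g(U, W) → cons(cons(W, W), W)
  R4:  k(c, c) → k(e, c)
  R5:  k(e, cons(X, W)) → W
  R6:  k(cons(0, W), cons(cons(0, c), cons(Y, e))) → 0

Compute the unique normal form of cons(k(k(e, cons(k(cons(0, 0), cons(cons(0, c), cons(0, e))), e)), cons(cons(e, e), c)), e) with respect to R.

1. cons(k(k(e, cons(k(cons(0, 0), cons(cons(0, c), cons(0, e))), e)), cons(cons(e, e), c)), e)  →  cons(k(e, cons(cons(e, e), c)), e)   [R5 at 1.1]
2. cons(k(e, cons(cons(e, e), c)), e)  →  cons(c, e)   [R5 at 1]

cons(c, e)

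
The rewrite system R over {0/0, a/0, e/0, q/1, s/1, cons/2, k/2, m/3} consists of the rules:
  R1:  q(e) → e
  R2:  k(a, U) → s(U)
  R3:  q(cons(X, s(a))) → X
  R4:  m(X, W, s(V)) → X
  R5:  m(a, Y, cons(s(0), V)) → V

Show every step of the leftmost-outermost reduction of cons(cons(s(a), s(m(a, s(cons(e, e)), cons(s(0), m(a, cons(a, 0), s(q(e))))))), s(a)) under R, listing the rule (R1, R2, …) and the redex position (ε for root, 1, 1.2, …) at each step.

cons(cons(s(a), s(a)), s(a))

1. cons(cons(s(a), s(m(a, s(cons(e, e)), cons(s(0), m(a, cons(a, 0), s(q(e))))))), s(a))  →  cons(cons(s(a), s(m(a, cons(a, 0), s(q(e))))), s(a))   [R5 at 1.2.1]
2. cons(cons(s(a), s(m(a, cons(a, 0), s(q(e))))), s(a))  →  cons(cons(s(a), s(a)), s(a))   [R4 at 1.2.1]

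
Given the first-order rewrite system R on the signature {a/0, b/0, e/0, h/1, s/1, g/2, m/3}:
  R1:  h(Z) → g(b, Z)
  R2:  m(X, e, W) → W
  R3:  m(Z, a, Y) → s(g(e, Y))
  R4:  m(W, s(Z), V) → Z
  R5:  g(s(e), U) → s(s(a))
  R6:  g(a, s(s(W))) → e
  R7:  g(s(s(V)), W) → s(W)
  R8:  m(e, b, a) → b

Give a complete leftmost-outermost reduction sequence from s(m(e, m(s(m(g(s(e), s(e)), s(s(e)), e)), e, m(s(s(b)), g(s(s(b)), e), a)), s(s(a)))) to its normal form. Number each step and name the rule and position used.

1. s(m(e, m(s(m(g(s(e), s(e)), s(s(e)), e)), e, m(s(s(b)), g(s(s(b)), e), a)), s(s(a))))  →  s(m(e, m(s(s(b)), g(s(s(b)), e), a), s(s(a))))   [R2 at 1.2]
2. s(m(e, m(s(s(b)), g(s(s(b)), e), a), s(s(a))))  →  s(m(e, m(s(s(b)), s(e), a), s(s(a))))   [R7 at 1.2.2]
3. s(m(e, m(s(s(b)), s(e), a), s(s(a))))  →  s(m(e, e, s(s(a))))   [R4 at 1.2]
4. s(m(e, e, s(s(a))))  →  s(s(s(a)))   [R2 at 1]

s(s(s(a)))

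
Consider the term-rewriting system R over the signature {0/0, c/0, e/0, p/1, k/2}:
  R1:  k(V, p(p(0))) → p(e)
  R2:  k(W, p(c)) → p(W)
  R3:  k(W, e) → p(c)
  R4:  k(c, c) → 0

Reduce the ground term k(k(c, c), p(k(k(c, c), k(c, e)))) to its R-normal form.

p(e)

1. k(k(c, c), p(k(k(c, c), k(c, e))))  →  k(0, p(k(k(c, c), k(c, e))))   [R4 at 1]
2. k(0, p(k(k(c, c), k(c, e))))  →  k(0, p(k(0, k(c, e))))   [R4 at 2.1.1]
3. k(0, p(k(0, k(c, e))))  →  k(0, p(k(0, p(c))))   [R3 at 2.1.2]
4. k(0, p(k(0, p(c))))  →  k(0, p(p(0)))   [R2 at 2.1]
5. k(0, p(p(0)))  →  p(e)   [R1 at ε]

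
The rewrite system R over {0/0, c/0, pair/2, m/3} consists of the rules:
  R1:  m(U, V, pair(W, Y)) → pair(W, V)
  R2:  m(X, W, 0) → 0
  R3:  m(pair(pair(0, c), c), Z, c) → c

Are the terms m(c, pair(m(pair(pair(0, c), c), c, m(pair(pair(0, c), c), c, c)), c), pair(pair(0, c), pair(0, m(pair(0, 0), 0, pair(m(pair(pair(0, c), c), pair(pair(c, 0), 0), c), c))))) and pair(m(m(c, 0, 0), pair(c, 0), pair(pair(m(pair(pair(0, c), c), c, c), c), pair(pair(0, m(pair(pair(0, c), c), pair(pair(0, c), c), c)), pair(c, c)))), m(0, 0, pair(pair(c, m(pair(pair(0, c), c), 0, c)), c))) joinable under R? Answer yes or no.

Reduce t₁ = m(c, pair(m(pair(pair(0, c), c), c, m(pair(pair(0, c), c), c, c)), c), pair(pair(0, c), pair(0, m(pair(0, 0), 0, pair(m(pair(pair(0, c), c), pair(pair(c, 0), 0), c), c))))):
1. m(c, pair(m(pair(pair(0, c), c), c, m(pair(pair(0, c), c), c, c)), c), pair(pair(0, c), pair(0, m(pair(0, 0), 0, pair(m(pair(pair(0, c), c), pair(pair(c, 0), 0), c), c)))))  →  pair(pair(0, c), pair(m(pair(pair(0, c), c), c, m(pair(pair(0, c), c), c, c)), c))   [R1 at ε]
2. pair(pair(0, c), pair(m(pair(pair(0, c), c), c, m(pair(pair(0, c), c), c, c)), c))  →  pair(pair(0, c), pair(m(pair(pair(0, c), c), c, c), c))   [R3 at 2.1.3]
3. pair(pair(0, c), pair(m(pair(pair(0, c), c), c, c), c))  →  pair(pair(0, c), pair(c, c))   [R3 at 2.1]

Reduce t₂ = pair(m(m(c, 0, 0), pair(c, 0), pair(pair(m(pair(pair(0, c), c), c, c), c), pair(pair(0, m(pair(pair(0, c), c), pair(pair(0, c), c), c)), pair(c, c)))), m(0, 0, pair(pair(c, m(pair(pair(0, c), c), 0, c)), c))):
1. pair(m(m(c, 0, 0), pair(c, 0), pair(pair(m(pair(pair(0, c), c), c, c), c), pair(pair(0, m(pair(pair(0, c), c), pair(pair(0, c), c), c)), pair(c, c)))), m(0, 0, pair(pair(c, m(pair(pair(0, c), c), 0, c)), c)))  →  pair(pair(pair(m(pair(pair(0, c), c), c, c), c), pair(c, 0)), m(0, 0, pair(pair(c, m(pair(pair(0, c), c), 0, c)), c)))   [R1 at 1]
2. pair(pair(pair(m(pair(pair(0, c), c), c, c), c), pair(c, 0)), m(0, 0, pair(pair(c, m(pair(pair(0, c), c), 0, c)), c)))  →  pair(pair(pair(c, c), pair(c, 0)), m(0, 0, pair(pair(c, m(pair(pair(0, c), c), 0, c)), c)))   [R3 at 1.1.1]
3. pair(pair(pair(c, c), pair(c, 0)), m(0, 0, pair(pair(c, m(pair(pair(0, c), c), 0, c)), c)))  →  pair(pair(pair(c, c), pair(c, 0)), pair(pair(c, m(pair(pair(0, c), c), 0, c)), 0))   [R1 at 2]
4. pair(pair(pair(c, c), pair(c, 0)), pair(pair(c, m(pair(pair(0, c), c), 0, c)), 0))  →  pair(pair(pair(c, c), pair(c, 0)), pair(pair(c, c), 0))   [R3 at 2.1.2]

no — NF(t₁) = pair(pair(0, c), pair(c, c)), NF(t₂) = pair(pair(pair(c, c), pair(c, 0)), pair(pair(c, c), 0))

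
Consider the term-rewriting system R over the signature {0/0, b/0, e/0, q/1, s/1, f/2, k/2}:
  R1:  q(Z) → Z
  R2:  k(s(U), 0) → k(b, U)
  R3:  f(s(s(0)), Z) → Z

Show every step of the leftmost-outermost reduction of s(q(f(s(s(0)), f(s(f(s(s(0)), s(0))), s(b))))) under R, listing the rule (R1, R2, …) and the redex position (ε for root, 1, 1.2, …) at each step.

1. s(q(f(s(s(0)), f(s(f(s(s(0)), s(0))), s(b)))))  →  s(f(s(s(0)), f(s(f(s(s(0)), s(0))), s(b))))   [R1 at 1]
2. s(f(s(s(0)), f(s(f(s(s(0)), s(0))), s(b))))  →  s(f(s(f(s(s(0)), s(0))), s(b)))   [R3 at 1]
3. s(f(s(f(s(s(0)), s(0))), s(b)))  →  s(f(s(s(0)), s(b)))   [R3 at 1.1.1]
4. s(f(s(s(0)), s(b)))  →  s(s(b))   [R3 at 1]

s(s(b))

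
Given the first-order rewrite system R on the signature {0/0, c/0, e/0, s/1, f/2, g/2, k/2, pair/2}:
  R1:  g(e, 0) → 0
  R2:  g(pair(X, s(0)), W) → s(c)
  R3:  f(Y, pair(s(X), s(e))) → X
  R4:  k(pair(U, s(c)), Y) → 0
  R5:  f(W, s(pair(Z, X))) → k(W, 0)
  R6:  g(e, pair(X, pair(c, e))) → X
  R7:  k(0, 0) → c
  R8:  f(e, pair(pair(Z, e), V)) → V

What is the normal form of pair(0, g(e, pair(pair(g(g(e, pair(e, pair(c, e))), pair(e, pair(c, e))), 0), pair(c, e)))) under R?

1. pair(0, g(e, pair(pair(g(g(e, pair(e, pair(c, e))), pair(e, pair(c, e))), 0), pair(c, e))))  →  pair(0, pair(g(g(e, pair(e, pair(c, e))), pair(e, pair(c, e))), 0))   [R6 at 2]
2. pair(0, pair(g(g(e, pair(e, pair(c, e))), pair(e, pair(c, e))), 0))  →  pair(0, pair(g(e, pair(e, pair(c, e))), 0))   [R6 at 2.1.1]
3. pair(0, pair(g(e, pair(e, pair(c, e))), 0))  →  pair(0, pair(e, 0))   [R6 at 2.1]

pair(0, pair(e, 0))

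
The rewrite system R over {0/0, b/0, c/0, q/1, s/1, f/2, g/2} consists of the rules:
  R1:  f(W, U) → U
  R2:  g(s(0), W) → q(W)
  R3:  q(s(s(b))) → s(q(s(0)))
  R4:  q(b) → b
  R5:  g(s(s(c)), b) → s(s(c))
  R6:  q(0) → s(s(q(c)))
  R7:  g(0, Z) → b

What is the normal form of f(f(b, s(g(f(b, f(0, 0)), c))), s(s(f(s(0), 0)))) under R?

s(s(0))

1. f(f(b, s(g(f(b, f(0, 0)), c))), s(s(f(s(0), 0))))  →  s(s(f(s(0), 0)))   [R1 at ε]
2. s(s(f(s(0), 0)))  →  s(s(0))   [R1 at 1.1]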